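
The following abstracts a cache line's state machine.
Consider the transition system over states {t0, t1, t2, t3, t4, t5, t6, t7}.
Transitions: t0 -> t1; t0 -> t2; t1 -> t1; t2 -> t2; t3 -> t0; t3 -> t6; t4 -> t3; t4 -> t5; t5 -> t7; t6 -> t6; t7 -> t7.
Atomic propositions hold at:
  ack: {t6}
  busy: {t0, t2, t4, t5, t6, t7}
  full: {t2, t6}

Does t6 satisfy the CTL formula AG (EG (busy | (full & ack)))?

Sat(full & ack) = {t6}
Sat(busy | (full & ack)) = {t0, t2, t4, t5, t6, t7}
EG (busy | (full & ack)): greatest fixpoint, start Z0 = {t0, t2, t4, t5, t6, t7}, keep only states in Sat with some successor in Z. Already a fixed point.
Sat(EG (busy | (full & ack))) = {t0, t2, t4, t5, t6, t7}
AG (EG (busy | (full & ack))): greatest fixpoint, start Z0 = {t0, t2, t4, t5, t6, t7}, keep only states in Sat with every successor in Z. Z1 = {t2, t5, t6, t7}; fixed.
Sat(AG (EG (busy | (full & ack)))) = {t2, t5, t6, t7}
t6 ∈ Sat(AG (EG (busy | (full & ack)))) = {t2, t5, t6, t7}, so the formula holds at t6.

Yes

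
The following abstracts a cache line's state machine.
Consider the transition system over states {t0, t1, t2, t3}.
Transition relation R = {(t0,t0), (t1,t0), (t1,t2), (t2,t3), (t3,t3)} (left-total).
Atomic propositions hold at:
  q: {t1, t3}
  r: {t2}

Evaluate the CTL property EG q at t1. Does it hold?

EG q: greatest fixpoint, start Z0 = {t1, t3}, keep only states in Sat with some successor in Z. Z1 = {t3}; fixed.
Sat(EG q) = {t3}
t1 ∉ Sat(EG q) = {t3}, so the formula does not hold at t1.

No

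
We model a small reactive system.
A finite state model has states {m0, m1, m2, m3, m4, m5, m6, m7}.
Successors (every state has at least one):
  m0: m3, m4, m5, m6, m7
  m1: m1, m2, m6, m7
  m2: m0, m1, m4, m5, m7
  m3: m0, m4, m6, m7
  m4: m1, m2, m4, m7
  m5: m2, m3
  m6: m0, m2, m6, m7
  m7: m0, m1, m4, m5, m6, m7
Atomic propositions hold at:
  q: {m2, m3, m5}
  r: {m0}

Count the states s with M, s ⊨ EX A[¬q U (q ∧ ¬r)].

7

Sat(¬q) = {m0, m1, m4, m6, m7}
Sat(¬r) = {m1, m2, m3, m4, m5, m6, m7}
Sat(q ∧ ¬r) = {m2, m3, m5}
A[¬q U (q ∧ ¬r)]: least fixpoint, start Z0 = Sat((q ∧ ¬r)) = {m2, m3, m5}, add states in Sat(¬q) with every successor in Z. Already a fixed point.
Sat(A[¬q U (q ∧ ¬r)]) = {m2, m3, m5}
Sat(EX A[¬q U (q ∧ ¬r)]) = {s : some successor in {m2, m3, m5}} = {m0, m1, m2, m4, m5, m6, m7}
|Sat(EX A[¬q U (q ∧ ¬r)])| = |{m0, m1, m2, m4, m5, m6, m7}| = 7.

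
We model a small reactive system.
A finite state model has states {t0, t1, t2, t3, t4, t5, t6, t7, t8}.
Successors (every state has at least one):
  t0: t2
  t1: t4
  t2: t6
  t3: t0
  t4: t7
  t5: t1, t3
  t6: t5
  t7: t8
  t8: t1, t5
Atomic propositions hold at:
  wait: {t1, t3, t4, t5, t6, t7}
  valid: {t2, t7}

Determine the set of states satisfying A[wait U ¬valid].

Sat(¬valid) = {t0, t1, t3, t4, t5, t6, t8}
A[wait U ¬valid]: least fixpoint, start Z0 = Sat(¬valid) = {t0, t1, t3, t4, t5, t6, t8}, add states in Sat(wait) with every successor in Z. Z1 = {t0, t1, t3, t4, t5, t6, t7, t8}; fixed.
Sat(A[wait U ¬valid]) = {t0, t1, t3, t4, t5, t6, t7, t8}

{t0, t1, t3, t4, t5, t6, t7, t8}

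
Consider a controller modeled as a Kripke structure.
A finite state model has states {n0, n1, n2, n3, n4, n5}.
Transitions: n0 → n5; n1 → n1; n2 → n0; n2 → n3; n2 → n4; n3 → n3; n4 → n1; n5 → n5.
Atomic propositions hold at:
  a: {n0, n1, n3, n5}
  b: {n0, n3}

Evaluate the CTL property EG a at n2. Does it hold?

EG a: greatest fixpoint, start Z0 = {n0, n1, n3, n5}, keep only states in Sat with some successor in Z. Already a fixed point.
Sat(EG a) = {n0, n1, n3, n5}
n2 ∉ Sat(EG a) = {n0, n1, n3, n5}, so the formula does not hold at n2.

No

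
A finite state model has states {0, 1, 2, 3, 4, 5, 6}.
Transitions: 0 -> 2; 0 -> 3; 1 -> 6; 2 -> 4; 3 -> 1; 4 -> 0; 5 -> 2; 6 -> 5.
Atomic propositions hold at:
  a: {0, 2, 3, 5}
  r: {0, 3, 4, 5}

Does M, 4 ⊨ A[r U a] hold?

A[r U a]: least fixpoint, start Z0 = Sat(a) = {0, 2, 3, 5}, add states in Sat(r) with every successor in Z. Z1 = {0, 2, 3, 4, 5}; fixed.
Sat(A[r U a]) = {0, 2, 3, 4, 5}
4 ∈ Sat(A[r U a]) = {0, 2, 3, 4, 5}, so the formula holds at 4.

Yes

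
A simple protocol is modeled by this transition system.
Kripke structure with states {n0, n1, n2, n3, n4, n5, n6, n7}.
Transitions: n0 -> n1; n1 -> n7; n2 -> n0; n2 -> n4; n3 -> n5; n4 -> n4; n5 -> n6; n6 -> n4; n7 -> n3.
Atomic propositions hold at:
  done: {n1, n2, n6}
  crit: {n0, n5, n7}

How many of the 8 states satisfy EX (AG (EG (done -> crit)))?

3

Sat(done -> crit) = {n0, n3, n4, n5, n7}
EG (done -> crit): greatest fixpoint, start Z0 = {n0, n3, n4, n5, n7}, keep only states in Sat with some successor in Z. Z1 = {n3, n4, n7}; Z2 = {n4, n7}; Z3 = {n4}; fixed.
Sat(EG (done -> crit)) = {n4}
AG (EG (done -> crit)): greatest fixpoint, start Z0 = {n4}, keep only states in Sat with every successor in Z. Already a fixed point.
Sat(AG (EG (done -> crit))) = {n4}
Sat(EX (AG (EG (done -> crit)))) = {s : some successor in {n4}} = {n2, n4, n6}
|Sat(EX (AG (EG (done -> crit))))| = |{n2, n4, n6}| = 3.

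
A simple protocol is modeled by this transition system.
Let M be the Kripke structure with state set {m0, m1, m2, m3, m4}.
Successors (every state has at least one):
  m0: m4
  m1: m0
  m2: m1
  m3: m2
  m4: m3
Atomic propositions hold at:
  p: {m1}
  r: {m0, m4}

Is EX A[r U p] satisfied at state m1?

A[r U p]: least fixpoint, start Z0 = Sat(p) = {m1}, add states in Sat(r) with every successor in Z. Already a fixed point.
Sat(A[r U p]) = {m1}
Sat(EX A[r U p]) = {s : some successor in {m1}} = {m2}
m1 ∉ Sat(EX A[r U p]) = {m2}, so the formula does not hold at m1.

No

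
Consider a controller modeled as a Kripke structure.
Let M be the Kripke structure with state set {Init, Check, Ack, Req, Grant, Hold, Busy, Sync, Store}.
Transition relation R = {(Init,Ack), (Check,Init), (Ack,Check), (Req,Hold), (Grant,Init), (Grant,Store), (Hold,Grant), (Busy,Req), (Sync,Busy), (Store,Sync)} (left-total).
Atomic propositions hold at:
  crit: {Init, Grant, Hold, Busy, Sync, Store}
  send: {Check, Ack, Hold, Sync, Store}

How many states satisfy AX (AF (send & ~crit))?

3

Sat(~crit) = {Check, Ack, Req}
Sat(send & ~crit) = {Check, Ack}
AF (send & ~crit): least fixpoint, start Z0 = {Check, Ack}, add states with every successor in Z. Z1 = {Init, Check, Ack}; fixed.
Sat(AF (send & ~crit)) = {Init, Check, Ack}
Sat(AX (AF (send & ~crit))) = {s : every successor in {Init, Check, Ack}} = {Init, Check, Ack}
|Sat(AX (AF (send & ~crit)))| = |{Init, Check, Ack}| = 3.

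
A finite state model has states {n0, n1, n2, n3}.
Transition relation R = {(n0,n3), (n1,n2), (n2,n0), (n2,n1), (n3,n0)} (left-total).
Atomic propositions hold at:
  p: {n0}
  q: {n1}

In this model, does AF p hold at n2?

No

AF p: least fixpoint, start Z0 = {n0}, add states with every successor in Z. Z1 = {n0, n3}; fixed.
Sat(AF p) = {n0, n3}
n2 ∉ Sat(AF p) = {n0, n3}, so the formula does not hold at n2.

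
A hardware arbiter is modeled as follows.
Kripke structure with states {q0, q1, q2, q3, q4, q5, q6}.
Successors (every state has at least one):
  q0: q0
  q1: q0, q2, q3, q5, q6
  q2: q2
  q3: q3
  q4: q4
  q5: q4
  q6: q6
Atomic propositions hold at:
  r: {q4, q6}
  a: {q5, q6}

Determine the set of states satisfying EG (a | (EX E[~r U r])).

{q1, q4, q5, q6}

Sat(~r) = {q0, q1, q2, q3, q5}
E[~r U r]: least fixpoint, start Z0 = Sat(r) = {q4, q6}, add states in Sat(~r) with some successor in Z. Z1 = {q1, q4, q5, q6}; fixed.
Sat(E[~r U r]) = {q1, q4, q5, q6}
Sat(EX E[~r U r]) = {s : some successor in {q1, q4, q5, q6}} = {q1, q4, q5, q6}
Sat(a | (EX E[~r U r])) = {q1, q4, q5, q6}
EG (a | (EX E[~r U r])): greatest fixpoint, start Z0 = {q1, q4, q5, q6}, keep only states in Sat with some successor in Z. Already a fixed point.
Sat(EG (a | (EX E[~r U r]))) = {q1, q4, q5, q6}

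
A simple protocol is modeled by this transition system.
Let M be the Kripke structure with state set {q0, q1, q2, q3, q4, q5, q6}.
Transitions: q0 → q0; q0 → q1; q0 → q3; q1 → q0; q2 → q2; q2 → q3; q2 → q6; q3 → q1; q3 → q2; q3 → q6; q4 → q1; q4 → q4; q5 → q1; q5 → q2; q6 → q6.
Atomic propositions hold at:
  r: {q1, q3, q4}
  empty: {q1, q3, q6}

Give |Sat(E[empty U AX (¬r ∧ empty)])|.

Sat(¬r) = {q0, q2, q5, q6}
Sat(¬r ∧ empty) = {q6}
Sat(AX (¬r ∧ empty)) = {s : every successor in {q6}} = {q6}
E[empty U AX (¬r ∧ empty)]: least fixpoint, start Z0 = Sat(AX (¬r ∧ empty)) = {q6}, add states in Sat(empty) with some successor in Z. Z1 = {q3, q6}; fixed.
Sat(E[empty U AX (¬r ∧ empty)]) = {q3, q6}
|Sat(E[empty U AX (¬r ∧ empty)])| = |{q3, q6}| = 2.

2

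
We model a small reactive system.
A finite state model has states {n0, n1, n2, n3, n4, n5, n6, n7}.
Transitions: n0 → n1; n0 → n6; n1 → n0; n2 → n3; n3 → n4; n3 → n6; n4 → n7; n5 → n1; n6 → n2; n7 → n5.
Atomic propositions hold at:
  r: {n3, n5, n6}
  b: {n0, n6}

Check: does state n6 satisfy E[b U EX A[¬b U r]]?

Sat(¬b) = {n1, n2, n3, n4, n5, n7}
A[¬b U r]: least fixpoint, start Z0 = Sat(r) = {n3, n5, n6}, add states in Sat(¬b) with every successor in Z. Z1 = {n2, n3, n5, n6, n7}; Z2 = {n2, n3, n4, n5, n6, n7}; fixed.
Sat(A[¬b U r]) = {n2, n3, n4, n5, n6, n7}
Sat(EX A[¬b U r]) = {s : some successor in {n2, n3, n4, n5, n6, n7}} = {n0, n2, n3, n4, n6, n7}
E[b U EX A[¬b U r]]: least fixpoint, start Z0 = Sat(EX A[¬b U r]) = {n0, n2, n3, n4, n6, n7}, add states in Sat(b) with some successor in Z. Already a fixed point.
Sat(E[b U EX A[¬b U r]]) = {n0, n2, n3, n4, n6, n7}
n6 ∈ Sat(E[b U EX A[¬b U r]]) = {n0, n2, n3, n4, n6, n7}, so the formula holds at n6.

Yes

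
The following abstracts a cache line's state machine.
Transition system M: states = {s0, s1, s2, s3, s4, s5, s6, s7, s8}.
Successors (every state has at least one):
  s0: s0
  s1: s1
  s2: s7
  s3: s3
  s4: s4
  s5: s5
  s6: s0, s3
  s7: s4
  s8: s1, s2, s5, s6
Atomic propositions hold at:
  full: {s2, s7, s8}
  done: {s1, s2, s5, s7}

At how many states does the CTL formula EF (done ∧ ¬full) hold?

3

Sat(¬full) = {s0, s1, s3, s4, s5, s6}
Sat(done ∧ ¬full) = {s1, s5}
EF (done ∧ ¬full): least fixpoint, start Z0 = {s1, s5}, add states with some successor in Z. Z1 = {s1, s5, s8}; fixed.
Sat(EF (done ∧ ¬full)) = {s1, s5, s8}
|Sat(EF (done ∧ ¬full))| = |{s1, s5, s8}| = 3.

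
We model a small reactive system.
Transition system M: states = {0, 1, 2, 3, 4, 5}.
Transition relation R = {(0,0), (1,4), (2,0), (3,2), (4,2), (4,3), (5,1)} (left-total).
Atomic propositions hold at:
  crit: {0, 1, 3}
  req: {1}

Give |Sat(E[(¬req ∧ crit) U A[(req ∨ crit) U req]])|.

Sat(¬req) = {0, 2, 3, 4, 5}
Sat(¬req ∧ crit) = {0, 3}
Sat(req ∨ crit) = {0, 1, 3}
A[(req ∨ crit) U req]: least fixpoint, start Z0 = Sat(req) = {1}, add states in Sat(req ∨ crit) with every successor in Z. Already a fixed point.
Sat(A[(req ∨ crit) U req]) = {1}
E[(¬req ∧ crit) U A[(req ∨ crit) U req]]: least fixpoint, start Z0 = Sat(A[(req ∨ crit) U req]) = {1}, add states in Sat(¬req ∧ crit) with some successor in Z. Already a fixed point.
Sat(E[(¬req ∧ crit) U A[(req ∨ crit) U req]]) = {1}
|Sat(E[(¬req ∧ crit) U A[(req ∨ crit) U req]])| = |{1}| = 1.

1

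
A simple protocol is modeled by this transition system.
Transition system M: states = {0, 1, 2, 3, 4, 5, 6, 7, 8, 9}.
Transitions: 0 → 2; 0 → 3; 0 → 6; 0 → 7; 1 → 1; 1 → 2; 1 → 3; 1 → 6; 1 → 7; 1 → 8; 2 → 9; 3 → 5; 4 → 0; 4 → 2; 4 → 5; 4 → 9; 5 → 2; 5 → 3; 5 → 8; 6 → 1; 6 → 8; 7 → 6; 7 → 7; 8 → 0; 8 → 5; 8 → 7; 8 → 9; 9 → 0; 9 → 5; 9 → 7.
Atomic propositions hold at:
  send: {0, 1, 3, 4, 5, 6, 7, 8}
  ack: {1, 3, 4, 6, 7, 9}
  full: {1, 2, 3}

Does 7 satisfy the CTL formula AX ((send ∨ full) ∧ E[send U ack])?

Sat(send ∨ full) = {0, 1, 2, 3, 4, 5, 6, 7, 8}
E[send U ack]: least fixpoint, start Z0 = Sat(ack) = {1, 3, 4, 6, 7, 9}, add states in Sat(send) with some successor in Z. Z1 = {0, 1, 3, 4, 5, 6, 7, 8, 9}; fixed.
Sat(E[send U ack]) = {0, 1, 3, 4, 5, 6, 7, 8, 9}
Sat((send ∨ full) ∧ E[send U ack]) = {0, 1, 3, 4, 5, 6, 7, 8}
Sat(AX ((send ∨ full) ∧ E[send U ack])) = {s : every successor in {0, 1, 3, 4, 5, 6, 7, 8}} = {3, 6, 7, 9}
7 ∈ Sat(AX ((send ∨ full) ∧ E[send U ack])) = {3, 6, 7, 9}, so the formula holds at 7.

Yes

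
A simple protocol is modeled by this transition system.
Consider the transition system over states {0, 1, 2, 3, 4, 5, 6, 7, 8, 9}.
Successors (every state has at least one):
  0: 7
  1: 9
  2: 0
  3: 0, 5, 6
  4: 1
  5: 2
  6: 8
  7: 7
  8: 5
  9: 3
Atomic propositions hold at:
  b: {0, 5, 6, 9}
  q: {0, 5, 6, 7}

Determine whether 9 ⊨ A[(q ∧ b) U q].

Sat(q ∧ b) = {0, 5, 6}
A[(q ∧ b) U q]: least fixpoint, start Z0 = Sat(q) = {0, 5, 6, 7}, add states in Sat(q ∧ b) with every successor in Z. Already a fixed point.
Sat(A[(q ∧ b) U q]) = {0, 5, 6, 7}
9 ∉ Sat(A[(q ∧ b) U q]) = {0, 5, 6, 7}, so the formula does not hold at 9.

No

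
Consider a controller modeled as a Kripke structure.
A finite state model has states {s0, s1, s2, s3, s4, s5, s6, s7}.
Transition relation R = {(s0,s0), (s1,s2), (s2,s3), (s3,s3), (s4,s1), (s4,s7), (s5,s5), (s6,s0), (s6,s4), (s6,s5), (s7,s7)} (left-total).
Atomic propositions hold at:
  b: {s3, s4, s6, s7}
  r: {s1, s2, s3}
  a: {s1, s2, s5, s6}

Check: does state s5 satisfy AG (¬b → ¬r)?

Sat(¬b) = {s0, s1, s2, s5}
Sat(¬r) = {s0, s4, s5, s6, s7}
Sat(¬b → ¬r) = {s0, s3, s4, s5, s6, s7}
AG (¬b → ¬r): greatest fixpoint, start Z0 = {s0, s3, s4, s5, s6, s7}, keep only states in Sat with every successor in Z. Z1 = {s0, s3, s5, s6, s7}; Z2 = {s0, s3, s5, s7}; fixed.
Sat(AG (¬b → ¬r)) = {s0, s3, s5, s7}
s5 ∈ Sat(AG (¬b → ¬r)) = {s0, s3, s5, s7}, so the formula holds at s5.

Yes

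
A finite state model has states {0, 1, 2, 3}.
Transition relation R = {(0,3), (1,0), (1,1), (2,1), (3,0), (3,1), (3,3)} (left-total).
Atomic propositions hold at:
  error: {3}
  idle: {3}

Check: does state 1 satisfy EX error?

Sat(EX error) = {s : some successor in {3}} = {0, 3}
1 ∉ Sat(EX error) = {0, 3}, so the formula does not hold at 1.

No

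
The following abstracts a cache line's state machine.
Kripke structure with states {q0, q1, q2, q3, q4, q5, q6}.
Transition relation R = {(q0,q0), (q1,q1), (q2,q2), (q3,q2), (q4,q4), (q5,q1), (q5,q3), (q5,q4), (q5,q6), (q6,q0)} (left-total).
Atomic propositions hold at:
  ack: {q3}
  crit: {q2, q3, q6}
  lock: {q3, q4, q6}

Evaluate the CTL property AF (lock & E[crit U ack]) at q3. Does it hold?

Yes

E[crit U ack]: least fixpoint, start Z0 = Sat(ack) = {q3}, add states in Sat(crit) with some successor in Z. Already a fixed point.
Sat(E[crit U ack]) = {q3}
Sat(lock & E[crit U ack]) = {q3}
AF (lock & E[crit U ack]): least fixpoint, start Z0 = {q3}, add states with every successor in Z. Already a fixed point.
Sat(AF (lock & E[crit U ack])) = {q3}
q3 ∈ Sat(AF (lock & E[crit U ack])) = {q3}, so the formula holds at q3.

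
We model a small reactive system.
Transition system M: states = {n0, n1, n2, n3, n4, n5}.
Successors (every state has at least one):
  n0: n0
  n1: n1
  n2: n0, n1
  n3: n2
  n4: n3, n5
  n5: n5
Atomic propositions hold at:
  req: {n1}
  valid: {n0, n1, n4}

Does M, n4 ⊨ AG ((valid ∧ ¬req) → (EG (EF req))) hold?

Sat(¬req) = {n0, n2, n3, n4, n5}
Sat(valid ∧ ¬req) = {n0, n4}
EF req: least fixpoint, start Z0 = {n1}, add states with some successor in Z. Z1 = {n1, n2}; Z2 = {n1, n2, n3}; Z3 = {n1, n2, n3, n4}; fixed.
Sat(EF req) = {n1, n2, n3, n4}
EG (EF req): greatest fixpoint, start Z0 = {n1, n2, n3, n4}, keep only states in Sat with some successor in Z. Already a fixed point.
Sat(EG (EF req)) = {n1, n2, n3, n4}
Sat((valid ∧ ¬req) → (EG (EF req))) = {n1, n2, n3, n4, n5}
AG ((valid ∧ ¬req) → (EG (EF req))): greatest fixpoint, start Z0 = {n1, n2, n3, n4, n5}, keep only states in Sat with every successor in Z. Z1 = {n1, n3, n4, n5}; Z2 = {n1, n4, n5}; Z3 = {n1, n5}; fixed.
Sat(AG ((valid ∧ ¬req) → (EG (EF req)))) = {n1, n5}
n4 ∉ Sat(AG ((valid ∧ ¬req) → (EG (EF req)))) = {n1, n5}, so the formula does not hold at n4.

No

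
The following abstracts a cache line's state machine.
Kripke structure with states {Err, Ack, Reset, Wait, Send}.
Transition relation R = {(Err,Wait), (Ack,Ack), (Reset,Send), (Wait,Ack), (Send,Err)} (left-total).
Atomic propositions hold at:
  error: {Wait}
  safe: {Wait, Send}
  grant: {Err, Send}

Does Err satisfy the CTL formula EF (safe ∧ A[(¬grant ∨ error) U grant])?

No

Sat(¬grant) = {Ack, Reset, Wait}
Sat(¬grant ∨ error) = {Ack, Reset, Wait}
A[(¬grant ∨ error) U grant]: least fixpoint, start Z0 = Sat(grant) = {Err, Send}, add states in Sat(¬grant ∨ error) with every successor in Z. Z1 = {Err, Reset, Send}; fixed.
Sat(A[(¬grant ∨ error) U grant]) = {Err, Reset, Send}
Sat(safe ∧ A[(¬grant ∨ error) U grant]) = {Send}
EF (safe ∧ A[(¬grant ∨ error) U grant]): least fixpoint, start Z0 = {Send}, add states with some successor in Z. Z1 = {Reset, Send}; fixed.
Sat(EF (safe ∧ A[(¬grant ∨ error) U grant])) = {Reset, Send}
Err ∉ Sat(EF (safe ∧ A[(¬grant ∨ error) U grant])) = {Reset, Send}, so the formula does not hold at Err.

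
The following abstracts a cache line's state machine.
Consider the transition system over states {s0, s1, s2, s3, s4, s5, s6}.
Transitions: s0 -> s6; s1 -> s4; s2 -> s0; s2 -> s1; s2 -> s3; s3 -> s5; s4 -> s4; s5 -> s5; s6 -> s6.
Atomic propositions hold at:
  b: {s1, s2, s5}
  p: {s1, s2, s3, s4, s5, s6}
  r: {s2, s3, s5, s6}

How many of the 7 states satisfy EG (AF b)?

3

AF b: least fixpoint, start Z0 = {s1, s2, s5}, add states with every successor in Z. Z1 = {s1, s2, s3, s5}; fixed.
Sat(AF b) = {s1, s2, s3, s5}
EG (AF b): greatest fixpoint, start Z0 = {s1, s2, s3, s5}, keep only states in Sat with some successor in Z. Z1 = {s2, s3, s5}; fixed.
Sat(EG (AF b)) = {s2, s3, s5}
|Sat(EG (AF b))| = |{s2, s3, s5}| = 3.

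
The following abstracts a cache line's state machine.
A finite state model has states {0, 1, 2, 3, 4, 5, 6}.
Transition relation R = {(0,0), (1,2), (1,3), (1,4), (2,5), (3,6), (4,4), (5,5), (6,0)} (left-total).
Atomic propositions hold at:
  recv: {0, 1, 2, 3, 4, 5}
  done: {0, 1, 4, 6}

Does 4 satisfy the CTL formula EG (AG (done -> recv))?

Yes

Sat(done -> recv) = {0, 1, 2, 3, 4, 5}
AG (done -> recv): greatest fixpoint, start Z0 = {0, 1, 2, 3, 4, 5}, keep only states in Sat with every successor in Z. Z1 = {0, 1, 2, 4, 5}; Z2 = {0, 2, 4, 5}; fixed.
Sat(AG (done -> recv)) = {0, 2, 4, 5}
EG (AG (done -> recv)): greatest fixpoint, start Z0 = {0, 2, 4, 5}, keep only states in Sat with some successor in Z. Already a fixed point.
Sat(EG (AG (done -> recv))) = {0, 2, 4, 5}
4 ∈ Sat(EG (AG (done -> recv))) = {0, 2, 4, 5}, so the formula holds at 4.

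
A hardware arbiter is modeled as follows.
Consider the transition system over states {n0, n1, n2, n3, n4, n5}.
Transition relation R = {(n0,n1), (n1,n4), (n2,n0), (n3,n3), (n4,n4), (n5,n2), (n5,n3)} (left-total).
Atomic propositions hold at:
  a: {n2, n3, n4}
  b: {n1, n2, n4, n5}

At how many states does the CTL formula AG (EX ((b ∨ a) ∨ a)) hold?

Sat(b ∨ a) = {n1, n2, n3, n4, n5}
Sat((b ∨ a) ∨ a) = {n1, n2, n3, n4, n5}
Sat(EX ((b ∨ a) ∨ a)) = {s : some successor in {n1, n2, n3, n4, n5}} = {n0, n1, n3, n4, n5}
AG (EX ((b ∨ a) ∨ a)): greatest fixpoint, start Z0 = {n0, n1, n3, n4, n5}, keep only states in Sat with every successor in Z. Z1 = {n0, n1, n3, n4}; fixed.
Sat(AG (EX ((b ∨ a) ∨ a))) = {n0, n1, n3, n4}
|Sat(AG (EX ((b ∨ a) ∨ a)))| = |{n0, n1, n3, n4}| = 4.

4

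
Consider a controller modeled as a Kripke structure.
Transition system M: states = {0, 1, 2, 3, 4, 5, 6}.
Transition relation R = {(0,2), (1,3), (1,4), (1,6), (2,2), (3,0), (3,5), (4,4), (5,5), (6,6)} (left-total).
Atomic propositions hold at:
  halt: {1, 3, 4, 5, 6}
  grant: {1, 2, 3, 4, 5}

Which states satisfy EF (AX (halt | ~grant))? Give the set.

Sat(~grant) = {0, 6}
Sat(halt | ~grant) = {0, 1, 3, 4, 5, 6}
Sat(AX (halt | ~grant)) = {s : every successor in {0, 1, 3, 4, 5, 6}} = {1, 3, 4, 5, 6}
EF (AX (halt | ~grant)): least fixpoint, start Z0 = {1, 3, 4, 5, 6}, add states with some successor in Z. Already a fixed point.
Sat(EF (AX (halt | ~grant))) = {1, 3, 4, 5, 6}

{1, 3, 4, 5, 6}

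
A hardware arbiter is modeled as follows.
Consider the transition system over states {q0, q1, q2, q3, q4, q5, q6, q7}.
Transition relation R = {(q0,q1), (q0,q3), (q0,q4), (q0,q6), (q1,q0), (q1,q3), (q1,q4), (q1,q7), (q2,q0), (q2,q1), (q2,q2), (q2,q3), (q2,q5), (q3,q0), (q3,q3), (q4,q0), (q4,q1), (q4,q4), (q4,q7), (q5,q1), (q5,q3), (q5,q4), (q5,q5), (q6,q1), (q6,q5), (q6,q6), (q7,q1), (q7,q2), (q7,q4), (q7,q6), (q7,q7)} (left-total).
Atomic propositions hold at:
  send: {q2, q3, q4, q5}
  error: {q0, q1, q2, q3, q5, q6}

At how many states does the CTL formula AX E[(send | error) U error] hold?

5

Sat(send | error) = {q0, q1, q2, q3, q4, q5, q6}
E[(send | error) U error]: least fixpoint, start Z0 = Sat(error) = {q0, q1, q2, q3, q5, q6}, add states in Sat(send | error) with some successor in Z. Z1 = {q0, q1, q2, q3, q4, q5, q6}; fixed.
Sat(E[(send | error) U error]) = {q0, q1, q2, q3, q4, q5, q6}
Sat(AX E[(send | error) U error]) = {s : every successor in {q0, q1, q2, q3, q4, q5, q6}} = {q0, q2, q3, q5, q6}
|Sat(AX E[(send | error) U error])| = |{q0, q2, q3, q5, q6}| = 5.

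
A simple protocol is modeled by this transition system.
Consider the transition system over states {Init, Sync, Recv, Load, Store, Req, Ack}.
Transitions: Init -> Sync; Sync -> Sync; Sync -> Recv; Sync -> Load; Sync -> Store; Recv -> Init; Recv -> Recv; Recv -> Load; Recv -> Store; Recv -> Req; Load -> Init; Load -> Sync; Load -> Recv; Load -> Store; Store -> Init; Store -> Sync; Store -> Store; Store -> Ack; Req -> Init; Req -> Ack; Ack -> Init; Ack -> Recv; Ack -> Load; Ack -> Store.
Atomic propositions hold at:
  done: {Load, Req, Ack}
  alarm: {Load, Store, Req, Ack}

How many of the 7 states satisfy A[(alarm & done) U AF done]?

3

Sat(alarm & done) = {Load, Req, Ack}
AF done: least fixpoint, start Z0 = {Load, Req, Ack}, add states with every successor in Z. Already a fixed point.
Sat(AF done) = {Load, Req, Ack}
A[(alarm & done) U AF done]: least fixpoint, start Z0 = Sat(AF done) = {Load, Req, Ack}, add states in Sat(alarm & done) with every successor in Z. Already a fixed point.
Sat(A[(alarm & done) U AF done]) = {Load, Req, Ack}
|Sat(A[(alarm & done) U AF done])| = |{Load, Req, Ack}| = 3.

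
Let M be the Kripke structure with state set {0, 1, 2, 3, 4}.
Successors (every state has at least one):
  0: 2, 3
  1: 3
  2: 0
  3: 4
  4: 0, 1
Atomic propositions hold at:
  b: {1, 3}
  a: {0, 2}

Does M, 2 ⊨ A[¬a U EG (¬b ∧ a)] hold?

Yes

Sat(¬a) = {1, 3, 4}
Sat(¬b) = {0, 2, 4}
Sat(¬b ∧ a) = {0, 2}
EG (¬b ∧ a): greatest fixpoint, start Z0 = {0, 2}, keep only states in Sat with some successor in Z. Already a fixed point.
Sat(EG (¬b ∧ a)) = {0, 2}
A[¬a U EG (¬b ∧ a)]: least fixpoint, start Z0 = Sat(EG (¬b ∧ a)) = {0, 2}, add states in Sat(¬a) with every successor in Z. Already a fixed point.
Sat(A[¬a U EG (¬b ∧ a)]) = {0, 2}
2 ∈ Sat(A[¬a U EG (¬b ∧ a)]) = {0, 2}, so the formula holds at 2.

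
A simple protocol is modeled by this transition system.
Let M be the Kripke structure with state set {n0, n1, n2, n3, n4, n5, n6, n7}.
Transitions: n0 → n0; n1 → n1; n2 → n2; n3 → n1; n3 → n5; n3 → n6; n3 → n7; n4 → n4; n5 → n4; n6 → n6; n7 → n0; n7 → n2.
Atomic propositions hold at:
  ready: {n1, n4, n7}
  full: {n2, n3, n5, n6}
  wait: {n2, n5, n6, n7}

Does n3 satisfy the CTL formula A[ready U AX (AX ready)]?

No

Sat(AX ready) = {s : every successor in {n1, n4, n7}} = {n1, n4, n5}
Sat(AX (AX ready)) = {s : every successor in {n1, n4, n5}} = {n1, n4, n5}
A[ready U AX (AX ready)]: least fixpoint, start Z0 = Sat(AX (AX ready)) = {n1, n4, n5}, add states in Sat(ready) with every successor in Z. Already a fixed point.
Sat(A[ready U AX (AX ready)]) = {n1, n4, n5}
n3 ∉ Sat(A[ready U AX (AX ready)]) = {n1, n4, n5}, so the formula does not hold at n3.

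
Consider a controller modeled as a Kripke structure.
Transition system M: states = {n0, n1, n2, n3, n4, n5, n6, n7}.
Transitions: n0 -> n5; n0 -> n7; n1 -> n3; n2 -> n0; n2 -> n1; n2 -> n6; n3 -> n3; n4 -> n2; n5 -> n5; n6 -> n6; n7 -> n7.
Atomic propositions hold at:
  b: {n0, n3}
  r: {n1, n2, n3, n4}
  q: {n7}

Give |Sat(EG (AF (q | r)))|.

5

Sat(q | r) = {n1, n2, n3, n4, n7}
AF (q | r): least fixpoint, start Z0 = {n1, n2, n3, n4, n7}, add states with every successor in Z. Already a fixed point.
Sat(AF (q | r)) = {n1, n2, n3, n4, n7}
EG (AF (q | r)): greatest fixpoint, start Z0 = {n1, n2, n3, n4, n7}, keep only states in Sat with some successor in Z. Already a fixed point.
Sat(EG (AF (q | r))) = {n1, n2, n3, n4, n7}
|Sat(EG (AF (q | r)))| = |{n1, n2, n3, n4, n7}| = 5.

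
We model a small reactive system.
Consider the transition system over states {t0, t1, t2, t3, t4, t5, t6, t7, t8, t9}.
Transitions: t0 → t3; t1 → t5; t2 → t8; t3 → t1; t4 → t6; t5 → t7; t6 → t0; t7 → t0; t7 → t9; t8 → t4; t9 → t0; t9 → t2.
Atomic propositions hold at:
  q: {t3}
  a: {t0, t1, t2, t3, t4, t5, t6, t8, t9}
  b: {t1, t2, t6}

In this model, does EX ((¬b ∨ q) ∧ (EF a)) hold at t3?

Sat(¬b) = {t0, t3, t4, t5, t7, t8, t9}
Sat(¬b ∨ q) = {t0, t3, t4, t5, t7, t8, t9}
EF a: least fixpoint, start Z0 = {t0, t1, t2, t3, t4, t5, t6, t8, t9}, add states with some successor in Z. Z1 = {t0, t1, t2, t3, t4, t5, t6, t7, t8, t9}; fixed.
Sat(EF a) = {t0, t1, t2, t3, t4, t5, t6, t7, t8, t9}
Sat((¬b ∨ q) ∧ (EF a)) = {t0, t3, t4, t5, t7, t8, t9}
Sat(EX ((¬b ∨ q) ∧ (EF a))) = {s : some successor in {t0, t3, t4, t5, t7, t8, t9}} = {t0, t1, t2, t5, t6, t7, t8, t9}
t3 ∉ Sat(EX ((¬b ∨ q) ∧ (EF a))) = {t0, t1, t2, t5, t6, t7, t8, t9}, so the formula does not hold at t3.

No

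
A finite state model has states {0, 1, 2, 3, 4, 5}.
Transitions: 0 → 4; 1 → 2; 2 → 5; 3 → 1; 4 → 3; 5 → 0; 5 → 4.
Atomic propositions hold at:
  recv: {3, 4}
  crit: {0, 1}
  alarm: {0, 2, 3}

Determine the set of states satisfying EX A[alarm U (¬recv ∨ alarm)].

Sat(¬recv) = {0, 1, 2, 5}
Sat(¬recv ∨ alarm) = {0, 1, 2, 3, 5}
A[alarm U (¬recv ∨ alarm)]: least fixpoint, start Z0 = Sat((¬recv ∨ alarm)) = {0, 1, 2, 3, 5}, add states in Sat(alarm) with every successor in Z. Already a fixed point.
Sat(A[alarm U (¬recv ∨ alarm)]) = {0, 1, 2, 3, 5}
Sat(EX A[alarm U (¬recv ∨ alarm)]) = {s : some successor in {0, 1, 2, 3, 5}} = {1, 2, 3, 4, 5}

{1, 2, 3, 4, 5}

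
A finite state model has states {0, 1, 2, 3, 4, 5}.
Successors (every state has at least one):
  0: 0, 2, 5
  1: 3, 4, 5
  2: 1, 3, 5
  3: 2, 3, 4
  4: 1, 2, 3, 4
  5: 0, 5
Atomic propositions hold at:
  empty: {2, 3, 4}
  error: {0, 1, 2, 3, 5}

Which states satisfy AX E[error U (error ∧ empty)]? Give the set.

Sat(error ∧ empty) = {2, 3}
E[error U (error ∧ empty)]: least fixpoint, start Z0 = Sat((error ∧ empty)) = {2, 3}, add states in Sat(error) with some successor in Z. Z1 = {0, 1, 2, 3}; Z2 = {0, 1, 2, 3, 5}; fixed.
Sat(E[error U (error ∧ empty)]) = {0, 1, 2, 3, 5}
Sat(AX E[error U (error ∧ empty)]) = {s : every successor in {0, 1, 2, 3, 5}} = {0, 2, 5}

{0, 2, 5}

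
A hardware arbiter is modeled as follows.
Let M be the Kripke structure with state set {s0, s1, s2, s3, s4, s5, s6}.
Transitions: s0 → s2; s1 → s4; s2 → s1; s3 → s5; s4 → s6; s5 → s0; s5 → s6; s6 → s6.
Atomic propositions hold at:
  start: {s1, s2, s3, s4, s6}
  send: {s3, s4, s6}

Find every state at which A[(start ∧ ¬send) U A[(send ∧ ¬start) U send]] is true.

Sat(¬send) = {s0, s1, s2, s5}
Sat(start ∧ ¬send) = {s1, s2}
Sat(¬start) = {s0, s5}
Sat(send ∧ ¬start) = ∅
A[(send ∧ ¬start) U send]: least fixpoint, start Z0 = Sat(send) = {s3, s4, s6}, add states in Sat(send ∧ ¬start) with every successor in Z. Already a fixed point.
Sat(A[(send ∧ ¬start) U send]) = {s3, s4, s6}
A[(start ∧ ¬send) U A[(send ∧ ¬start) U send]]: least fixpoint, start Z0 = Sat(A[(send ∧ ¬start) U send]) = {s3, s4, s6}, add states in Sat(start ∧ ¬send) with every successor in Z. Z1 = {s1, s3, s4, s6}; Z2 = {s1, s2, s3, s4, s6}; fixed.
Sat(A[(start ∧ ¬send) U A[(send ∧ ¬start) U send]]) = {s1, s2, s3, s4, s6}

{s1, s2, s3, s4, s6}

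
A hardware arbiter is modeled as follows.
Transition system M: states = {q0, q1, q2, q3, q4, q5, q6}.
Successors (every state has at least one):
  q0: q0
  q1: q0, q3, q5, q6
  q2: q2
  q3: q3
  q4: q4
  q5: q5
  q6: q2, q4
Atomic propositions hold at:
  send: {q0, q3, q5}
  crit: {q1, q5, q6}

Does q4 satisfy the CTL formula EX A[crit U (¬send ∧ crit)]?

No

Sat(¬send) = {q1, q2, q4, q6}
Sat(¬send ∧ crit) = {q1, q6}
A[crit U (¬send ∧ crit)]: least fixpoint, start Z0 = Sat((¬send ∧ crit)) = {q1, q6}, add states in Sat(crit) with every successor in Z. Already a fixed point.
Sat(A[crit U (¬send ∧ crit)]) = {q1, q6}
Sat(EX A[crit U (¬send ∧ crit)]) = {s : some successor in {q1, q6}} = {q1}
q4 ∉ Sat(EX A[crit U (¬send ∧ crit)]) = {q1}, so the formula does not hold at q4.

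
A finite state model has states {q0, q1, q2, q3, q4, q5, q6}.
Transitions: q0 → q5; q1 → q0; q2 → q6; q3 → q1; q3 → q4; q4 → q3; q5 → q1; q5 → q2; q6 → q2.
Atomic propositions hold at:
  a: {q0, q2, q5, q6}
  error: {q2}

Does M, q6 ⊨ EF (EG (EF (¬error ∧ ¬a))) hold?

Sat(¬error) = {q0, q1, q3, q4, q5, q6}
Sat(¬a) = {q1, q3, q4}
Sat(¬error ∧ ¬a) = {q1, q3, q4}
EF (¬error ∧ ¬a): least fixpoint, start Z0 = {q1, q3, q4}, add states with some successor in Z. Z1 = {q1, q3, q4, q5}; Z2 = {q0, q1, q3, q4, q5}; fixed.
Sat(EF (¬error ∧ ¬a)) = {q0, q1, q3, q4, q5}
EG (EF (¬error ∧ ¬a)): greatest fixpoint, start Z0 = {q0, q1, q3, q4, q5}, keep only states in Sat with some successor in Z. Already a fixed point.
Sat(EG (EF (¬error ∧ ¬a))) = {q0, q1, q3, q4, q5}
EF (EG (EF (¬error ∧ ¬a))): least fixpoint, start Z0 = {q0, q1, q3, q4, q5}, add states with some successor in Z. Already a fixed point.
Sat(EF (EG (EF (¬error ∧ ¬a)))) = {q0, q1, q3, q4, q5}
q6 ∉ Sat(EF (EG (EF (¬error ∧ ¬a)))) = {q0, q1, q3, q4, q5}, so the formula does not hold at q6.

No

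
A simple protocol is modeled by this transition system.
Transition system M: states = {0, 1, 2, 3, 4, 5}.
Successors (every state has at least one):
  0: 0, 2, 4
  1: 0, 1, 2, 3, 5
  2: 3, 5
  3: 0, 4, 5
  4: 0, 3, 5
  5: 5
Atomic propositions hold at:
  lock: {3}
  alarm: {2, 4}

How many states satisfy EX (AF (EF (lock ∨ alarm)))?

Sat(lock ∨ alarm) = {2, 3, 4}
EF (lock ∨ alarm): least fixpoint, start Z0 = {2, 3, 4}, add states with some successor in Z. Z1 = {0, 1, 2, 3, 4}; fixed.
Sat(EF (lock ∨ alarm)) = {0, 1, 2, 3, 4}
AF (EF (lock ∨ alarm)): least fixpoint, start Z0 = {0, 1, 2, 3, 4}, add states with every successor in Z. Already a fixed point.
Sat(AF (EF (lock ∨ alarm))) = {0, 1, 2, 3, 4}
Sat(EX (AF (EF (lock ∨ alarm)))) = {s : some successor in {0, 1, 2, 3, 4}} = {0, 1, 2, 3, 4}
|Sat(EX (AF (EF (lock ∨ alarm))))| = |{0, 1, 2, 3, 4}| = 5.

5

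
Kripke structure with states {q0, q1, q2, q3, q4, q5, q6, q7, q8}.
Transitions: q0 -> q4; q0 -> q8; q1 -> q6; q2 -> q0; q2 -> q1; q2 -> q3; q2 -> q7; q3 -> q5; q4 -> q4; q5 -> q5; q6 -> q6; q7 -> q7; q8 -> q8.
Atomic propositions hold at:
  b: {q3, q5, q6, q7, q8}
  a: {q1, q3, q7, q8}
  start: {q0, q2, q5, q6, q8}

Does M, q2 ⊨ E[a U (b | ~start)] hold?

No

Sat(~start) = {q1, q3, q4, q7}
Sat(b | ~start) = {q1, q3, q4, q5, q6, q7, q8}
E[a U (b | ~start)]: least fixpoint, start Z0 = Sat((b | ~start)) = {q1, q3, q4, q5, q6, q7, q8}, add states in Sat(a) with some successor in Z. Already a fixed point.
Sat(E[a U (b | ~start)]) = {q1, q3, q4, q5, q6, q7, q8}
q2 ∉ Sat(E[a U (b | ~start)]) = {q1, q3, q4, q5, q6, q7, q8}, so the formula does not hold at q2.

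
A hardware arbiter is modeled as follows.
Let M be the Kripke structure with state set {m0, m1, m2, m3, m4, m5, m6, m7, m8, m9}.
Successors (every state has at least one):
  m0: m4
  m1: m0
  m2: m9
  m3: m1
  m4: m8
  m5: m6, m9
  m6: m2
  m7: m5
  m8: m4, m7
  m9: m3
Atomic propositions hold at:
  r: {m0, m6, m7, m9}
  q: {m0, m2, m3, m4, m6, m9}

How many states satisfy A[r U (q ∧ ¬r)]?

6

Sat(¬r) = {m1, m2, m3, m4, m5, m8}
Sat(q ∧ ¬r) = {m2, m3, m4}
A[r U (q ∧ ¬r)]: least fixpoint, start Z0 = Sat((q ∧ ¬r)) = {m2, m3, m4}, add states in Sat(r) with every successor in Z. Z1 = {m0, m2, m3, m4, m6, m9}; fixed.
Sat(A[r U (q ∧ ¬r)]) = {m0, m2, m3, m4, m6, m9}
|Sat(A[r U (q ∧ ¬r)])| = |{m0, m2, m3, m4, m6, m9}| = 6.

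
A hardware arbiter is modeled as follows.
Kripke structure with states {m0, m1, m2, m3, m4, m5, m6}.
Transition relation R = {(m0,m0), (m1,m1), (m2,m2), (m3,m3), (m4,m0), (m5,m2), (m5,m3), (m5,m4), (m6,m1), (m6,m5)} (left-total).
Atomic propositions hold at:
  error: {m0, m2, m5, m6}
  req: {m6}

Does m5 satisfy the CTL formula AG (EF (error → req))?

No

Sat(error → req) = {m1, m3, m4, m6}
EF (error → req): least fixpoint, start Z0 = {m1, m3, m4, m6}, add states with some successor in Z. Z1 = {m1, m3, m4, m5, m6}; fixed.
Sat(EF (error → req)) = {m1, m3, m4, m5, m6}
AG (EF (error → req)): greatest fixpoint, start Z0 = {m1, m3, m4, m5, m6}, keep only states in Sat with every successor in Z. Z1 = {m1, m3, m6}; Z2 = {m1, m3}; fixed.
Sat(AG (EF (error → req))) = {m1, m3}
m5 ∉ Sat(AG (EF (error → req))) = {m1, m3}, so the formula does not hold at m5.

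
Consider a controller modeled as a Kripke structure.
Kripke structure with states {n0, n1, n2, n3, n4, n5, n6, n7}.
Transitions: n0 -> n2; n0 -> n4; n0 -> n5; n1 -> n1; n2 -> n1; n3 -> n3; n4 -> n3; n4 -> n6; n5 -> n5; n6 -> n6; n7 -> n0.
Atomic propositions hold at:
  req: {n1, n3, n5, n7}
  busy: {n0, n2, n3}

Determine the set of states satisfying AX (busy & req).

Sat(busy & req) = {n3}
Sat(AX (busy & req)) = {s : every successor in {n3}} = {n3}

{n3}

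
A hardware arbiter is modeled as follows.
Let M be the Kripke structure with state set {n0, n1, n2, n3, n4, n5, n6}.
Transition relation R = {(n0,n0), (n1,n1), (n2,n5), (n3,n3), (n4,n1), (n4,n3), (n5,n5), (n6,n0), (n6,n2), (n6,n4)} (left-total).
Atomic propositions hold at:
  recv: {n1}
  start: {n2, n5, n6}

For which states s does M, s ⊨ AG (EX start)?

{n2, n5}

Sat(EX start) = {s : some successor in {n2, n5, n6}} = {n2, n5, n6}
AG (EX start): greatest fixpoint, start Z0 = {n2, n5, n6}, keep only states in Sat with every successor in Z. Z1 = {n2, n5}; fixed.
Sat(AG (EX start)) = {n2, n5}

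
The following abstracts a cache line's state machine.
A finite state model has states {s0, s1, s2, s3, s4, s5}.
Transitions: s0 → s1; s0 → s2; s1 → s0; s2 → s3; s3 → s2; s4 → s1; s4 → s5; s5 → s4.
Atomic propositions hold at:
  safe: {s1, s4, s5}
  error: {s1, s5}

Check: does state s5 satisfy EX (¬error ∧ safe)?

Sat(¬error) = {s0, s2, s3, s4}
Sat(¬error ∧ safe) = {s4}
Sat(EX (¬error ∧ safe)) = {s : some successor in {s4}} = {s5}
s5 ∈ Sat(EX (¬error ∧ safe)) = {s5}, so the formula holds at s5.

Yes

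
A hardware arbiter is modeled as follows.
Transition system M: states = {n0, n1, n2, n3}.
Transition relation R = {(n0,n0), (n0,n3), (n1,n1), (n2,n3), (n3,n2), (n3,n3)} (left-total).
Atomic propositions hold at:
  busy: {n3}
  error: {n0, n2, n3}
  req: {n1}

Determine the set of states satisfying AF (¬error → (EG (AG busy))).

Sat(¬error) = {n1}
AG busy: greatest fixpoint, start Z0 = {n3}, keep only states in Sat with every successor in Z. Z1 = ∅; fixed.
Sat(AG busy) = ∅
EG (AG busy): greatest fixpoint, start Z0 = ∅, keep only states in Sat with some successor in Z. Already a fixed point.
Sat(EG (AG busy)) = ∅
Sat(¬error → (EG (AG busy))) = {n0, n2, n3}
AF (¬error → (EG (AG busy))): least fixpoint, start Z0 = {n0, n2, n3}, add states with every successor in Z. Already a fixed point.
Sat(AF (¬error → (EG (AG busy)))) = {n0, n2, n3}

{n0, n2, n3}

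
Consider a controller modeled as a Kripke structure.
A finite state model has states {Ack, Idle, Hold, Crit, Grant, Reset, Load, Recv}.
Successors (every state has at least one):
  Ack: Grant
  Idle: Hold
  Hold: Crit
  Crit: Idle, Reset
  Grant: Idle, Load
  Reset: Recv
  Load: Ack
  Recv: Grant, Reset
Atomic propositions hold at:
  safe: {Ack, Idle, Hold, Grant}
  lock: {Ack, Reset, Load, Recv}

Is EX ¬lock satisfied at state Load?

Sat(¬lock) = {Idle, Hold, Crit, Grant}
Sat(EX ¬lock) = {s : some successor in {Idle, Hold, Crit, Grant}} = {Ack, Idle, Hold, Crit, Grant, Recv}
Load ∉ Sat(EX ¬lock) = {Ack, Idle, Hold, Crit, Grant, Recv}, so the formula does not hold at Load.

No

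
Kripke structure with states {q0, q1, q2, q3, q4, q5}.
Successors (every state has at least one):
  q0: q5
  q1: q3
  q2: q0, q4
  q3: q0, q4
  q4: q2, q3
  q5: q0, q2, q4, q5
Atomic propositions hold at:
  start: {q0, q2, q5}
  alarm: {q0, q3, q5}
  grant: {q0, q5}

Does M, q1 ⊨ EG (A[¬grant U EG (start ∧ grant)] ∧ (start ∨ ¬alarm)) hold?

Sat(¬grant) = {q1, q2, q3, q4}
Sat(start ∧ grant) = {q0, q5}
EG (start ∧ grant): greatest fixpoint, start Z0 = {q0, q5}, keep only states in Sat with some successor in Z. Already a fixed point.
Sat(EG (start ∧ grant)) = {q0, q5}
A[¬grant U EG (start ∧ grant)]: least fixpoint, start Z0 = Sat(EG (start ∧ grant)) = {q0, q5}, add states in Sat(¬grant) with every successor in Z. Already a fixed point.
Sat(A[¬grant U EG (start ∧ grant)]) = {q0, q5}
Sat(¬alarm) = {q1, q2, q4}
Sat(start ∨ ¬alarm) = {q0, q1, q2, q4, q5}
Sat(A[¬grant U EG (start ∧ grant)] ∧ (start ∨ ¬alarm)) = {q0, q5}
EG (A[¬grant U EG (start ∧ grant)] ∧ (start ∨ ¬alarm)): greatest fixpoint, start Z0 = {q0, q5}, keep only states in Sat with some successor in Z. Already a fixed point.
Sat(EG (A[¬grant U EG (start ∧ grant)] ∧ (start ∨ ¬alarm))) = {q0, q5}
q1 ∉ Sat(EG (A[¬grant U EG (start ∧ grant)] ∧ (start ∨ ¬alarm))) = {q0, q5}, so the formula does not hold at q1.

No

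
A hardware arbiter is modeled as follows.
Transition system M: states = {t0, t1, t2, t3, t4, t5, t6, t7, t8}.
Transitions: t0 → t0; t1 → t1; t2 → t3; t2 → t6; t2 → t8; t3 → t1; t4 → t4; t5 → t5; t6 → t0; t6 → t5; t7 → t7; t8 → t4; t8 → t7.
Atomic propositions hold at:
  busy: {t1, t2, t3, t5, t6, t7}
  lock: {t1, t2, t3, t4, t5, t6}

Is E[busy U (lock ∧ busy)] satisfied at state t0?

No

Sat(lock ∧ busy) = {t1, t2, t3, t5, t6}
E[busy U (lock ∧ busy)]: least fixpoint, start Z0 = Sat((lock ∧ busy)) = {t1, t2, t3, t5, t6}, add states in Sat(busy) with some successor in Z. Already a fixed point.
Sat(E[busy U (lock ∧ busy)]) = {t1, t2, t3, t5, t6}
t0 ∉ Sat(E[busy U (lock ∧ busy)]) = {t1, t2, t3, t5, t6}, so the formula does not hold at t0.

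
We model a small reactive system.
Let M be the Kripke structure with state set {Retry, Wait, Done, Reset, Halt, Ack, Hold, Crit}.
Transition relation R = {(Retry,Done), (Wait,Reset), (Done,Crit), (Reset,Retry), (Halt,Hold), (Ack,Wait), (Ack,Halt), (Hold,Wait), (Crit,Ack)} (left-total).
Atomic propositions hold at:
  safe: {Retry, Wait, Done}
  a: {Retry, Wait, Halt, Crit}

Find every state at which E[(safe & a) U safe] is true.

{Retry, Wait, Done}

Sat(safe & a) = {Retry, Wait}
E[(safe & a) U safe]: least fixpoint, start Z0 = Sat(safe) = {Retry, Wait, Done}, add states in Sat(safe & a) with some successor in Z. Already a fixed point.
Sat(E[(safe & a) U safe]) = {Retry, Wait, Done}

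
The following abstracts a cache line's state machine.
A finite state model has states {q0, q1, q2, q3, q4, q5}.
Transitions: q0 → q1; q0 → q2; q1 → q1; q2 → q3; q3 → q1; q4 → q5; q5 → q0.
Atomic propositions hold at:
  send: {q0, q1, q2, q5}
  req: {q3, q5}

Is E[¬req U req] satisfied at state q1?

No

Sat(¬req) = {q0, q1, q2, q4}
E[¬req U req]: least fixpoint, start Z0 = Sat(req) = {q3, q5}, add states in Sat(¬req) with some successor in Z. Z1 = {q2, q3, q4, q5}; Z2 = {q0, q2, q3, q4, q5}; fixed.
Sat(E[¬req U req]) = {q0, q2, q3, q4, q5}
q1 ∉ Sat(E[¬req U req]) = {q0, q2, q3, q4, q5}, so the formula does not hold at q1.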